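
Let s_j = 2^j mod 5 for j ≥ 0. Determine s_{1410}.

4

Listing terms: s_0 = 1,  s_1 = 2,  s_2 = 4,  s_3 = 3,  s_4 = 1.
The sequence repeats with period 4.
So s_{1410} = s_{0 + ((1410-0) mod 4)} = s_2 = 4.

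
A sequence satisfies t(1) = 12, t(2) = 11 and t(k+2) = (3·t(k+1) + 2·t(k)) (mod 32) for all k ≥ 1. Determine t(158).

Computing terms: t(1) = 12, t(2) = 11, t(3) = 25, t(4) = 1, t(5) = 21, t(6) = 1, t(7) = 13, t(8) = 9, t(9) = 21, t(10) = 17, t(11) = 29, t(12) = 25, t(13) = 5, t(14) = 1, t(15) = 13.
Since (t(14), t(15)) = (t(6), t(7)) = (1, 13) (two consecutive terms determine the rest), the sequence is eventually periodic: after a pre-period of length 5 it cycles with period 8.
For k ≥ 6, t(k) depends only on (k - 6) mod 8. (158 - 6) mod 8 = 0, so t(158) = t(6) = 1.

1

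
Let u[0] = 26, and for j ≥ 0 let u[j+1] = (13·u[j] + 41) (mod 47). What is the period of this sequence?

Computing terms: u[0] = 26,  u[1] = 3,  u[2] = 33,  u[3] = 0,  u[4] = 41,  u[5] = 10,  u[6] = 30,  u[7] = 8,  u[8] = 4,  u[9] = 46,  u[10] = 28,  u[11] = 29,  u[12] = 42,  u[13] = 23,  u[14] = 11,  u[15] = 43,  u[16] = 36,  u[17] = 39,  u[18] = 31,  u[19] = 21,  u[20] = 32,  u[21] = 34,  u[22] = 13,  u[23] = 22,  u[24] = 45,  u[25] = 15,  u[26] = 1,  u[27] = 7,  u[28] = 38,  u[29] = 18,  u[30] = 40,  u[31] = 44,  u[32] = 2,  u[33] = 20,  u[34] = 19,  u[35] = 6,  u[36] = 25,  u[37] = 37,  u[38] = 5,  u[39] = 12,  u[40] = 9,  u[41] = 17,  u[42] = 27,  u[43] = 16,  u[44] = 14,  u[45] = 35,  u[46] = 26.
Since u[46] = u[0] = 26, the sequence is periodic with period 46.

46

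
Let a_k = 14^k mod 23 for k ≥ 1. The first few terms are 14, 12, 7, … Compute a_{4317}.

Listing terms: a_1 = 14, a_2 = 12, a_3 = 7, a_4 = 6, a_5 = 15, a_6 = 3, a_7 = 19, a_8 = 13, a_9 = 21, a_{10} = 18, a_{11} = 22, a_{12} = 9, a_{13} = 11, a_{14} = 16, a_{15} = 17, a_{16} = 8, a_{17} = 20, a_{18} = 4, a_{19} = 10, a_{20} = 2, a_{21} = 5, a_{22} = 1, a_{23} = 14.
Since a_{23} = a_1 = 14, the sequence is periodic with period 22.
So a_{4317} = a_{1 + ((4317-1) mod 22)} = a_5 = 15.

15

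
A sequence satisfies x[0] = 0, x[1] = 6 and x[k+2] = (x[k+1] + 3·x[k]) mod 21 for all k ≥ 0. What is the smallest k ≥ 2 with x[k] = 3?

We have x[0] = 0; x[1] = 6; x[2] = 6; x[3] = 3; x[4] = 0; x[5] = 9; x[6] = 9; x[7] = 15; x[8] = 0; x[9] = 3; x[10] = 3; x[11] = 12; x[12] = 0; x[13] = 15; x[14] = 15; x[15] = 18; x[16] = 0; x[17] = 12; x[18] = 12; x[19] = 6; x[20] = 0; x[21] = 18; x[22] = 18; x[23] = 9; x[24] = 0; x[25] = 6.
Since (x[24], x[25]) = (x[0], x[1]) = (0, 6) (two consecutive terms determine the rest), the sequence is periodic with period 24.
The value 3 first appears (with k ≥ 2) at x[3].

3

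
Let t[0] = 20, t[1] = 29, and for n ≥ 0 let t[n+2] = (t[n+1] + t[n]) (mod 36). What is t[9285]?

34

Listing terms: t[0] = 20, t[1] = 29, t[2] = 13, t[3] = 6, t[4] = 19, t[5] = 25, t[6] = 8, t[7] = 33, t[8] = 5, t[9] = 2, t[10] = 7, t[11] = 9, t[12] = 16, t[13] = 25, t[14] = 5, t[15] = 30, t[16] = 35, t[17] = 29, t[18] = 28, t[19] = 21, t[20] = 13, t[21] = 34, t[22] = 11, t[23] = 9, t[24] = 20, t[25] = 29.
Since (t[24], t[25]) = (t[0], t[1]) = (20, 29) (two consecutive terms determine the rest), the sequence is periodic with period 24.
So t[9285] = t[0 + ((9285-0) mod 24)] = t[21] = 34.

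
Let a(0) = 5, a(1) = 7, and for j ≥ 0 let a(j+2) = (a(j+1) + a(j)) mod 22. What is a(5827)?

a(0) = 5, a(1) = 7, a(2) = 12, a(3) = 19, a(4) = 9, a(5) = 6, a(6) = 15, a(7) = 21, a(8) = 14, a(9) = 13, a(10) = 5, a(11) = 18, a(12) = 1, a(13) = 19, a(14) = 20, a(15) = 17, a(16) = 15, a(17) = 10, a(18) = 3, a(19) = 13, a(20) = 16, a(21) = 7, a(22) = 1, a(23) = 8, a(24) = 9, a(25) = 17, a(26) = 4, a(27) = 21, a(28) = 3, a(29) = 2, a(30) = 5, a(31) = 7.
Since (a(30), a(31)) = (a(0), a(1)) = (5, 7) (two consecutive terms determine the rest), the sequence is periodic with period 30.
(5827 - 0) mod 30 = 7, so a(5827) = a(7) = 21.

21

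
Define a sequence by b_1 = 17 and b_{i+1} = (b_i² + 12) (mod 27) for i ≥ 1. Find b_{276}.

b_1 = 17,  b_2 = 4,  b_3 = 1,  b_4 = 13,  b_5 = 19,  b_6 = 22,  b_7 = 10,  b_8 = 4.
Since b_8 = b_2 = 4, the sequence is eventually periodic: after a pre-period of length 1 it cycles with period 6.
For i ≥ 2, b_i depends only on (i - 2) mod 6. (276 - 2) mod 6 = 4, so b_{276} = b_6 = 22.

22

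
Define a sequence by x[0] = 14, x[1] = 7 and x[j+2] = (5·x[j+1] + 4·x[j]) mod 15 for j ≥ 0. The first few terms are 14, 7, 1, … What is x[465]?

7

x[0] = 14,  x[1] = 7,  x[2] = 1,  x[3] = 3,  x[4] = 4,  x[5] = 2,  x[6] = 11,  x[7] = 3,  x[8] = 14,  x[9] = 7.
Since (x[8], x[9]) = (x[0], x[1]) = (14, 7) (two consecutive terms determine the rest), the sequence is periodic with period 8.
So x[465] = x[0 + ((465-0) mod 8)] = x[1] = 7.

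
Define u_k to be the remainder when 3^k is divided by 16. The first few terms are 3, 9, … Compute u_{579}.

11

Computing terms: u_1 = 3,  u_2 = 9,  u_3 = 11,  u_4 = 1,  u_5 = 3.
Since u_5 = u_1 = 3, the sequence is periodic with period 4.
So u_{579} = u_{1 + ((579-1) mod 4)} = u_3 = 11.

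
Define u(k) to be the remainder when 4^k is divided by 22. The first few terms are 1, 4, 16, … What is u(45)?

12

u(0) = 1,  u(1) = 4,  u(2) = 16,  u(3) = 20,  u(4) = 14,  u(5) = 12,  u(6) = 4.
Since u(6) = u(1) = 4, the sequence is eventually periodic: after a pre-period of length 1 it cycles with period 5.
For k ≥ 1, u(k) depends only on (k - 1) mod 5. (45 - 1) mod 5 = 4, so u(45) = u(5) = 12.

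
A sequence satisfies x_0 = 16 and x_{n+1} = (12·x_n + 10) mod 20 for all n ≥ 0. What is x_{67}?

18

x_0 = 16, x_1 = 2, x_2 = 14, x_3 = 18, x_4 = 6, x_5 = 2.
Since x_5 = x_1 = 2, the sequence is eventually periodic: after a pre-period of length 1 it cycles with period 4.
For n ≥ 1, x_n depends only on (n - 1) mod 4. (67 - 1) mod 4 = 2, so x_{67} = x_3 = 18.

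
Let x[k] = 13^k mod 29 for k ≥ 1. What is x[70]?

Computing terms: x[1] = 13,  x[2] = 24,  x[3] = 22,  x[4] = 25,  x[5] = 6,  x[6] = 20,  x[7] = 28,  x[8] = 16,  x[9] = 5,  x[10] = 7,  x[11] = 4,  x[12] = 23,  x[13] = 9,  x[14] = 1,  x[15] = 13.
Since x[15] = x[1] = 13, the sequence is periodic with period 14.
So x[70] = x[1 + ((70-1) mod 14)] = x[14] = 1.

1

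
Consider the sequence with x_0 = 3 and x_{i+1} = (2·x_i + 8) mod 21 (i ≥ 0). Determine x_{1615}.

14

We have x_0 = 3, x_1 = 14, x_2 = 15, x_3 = 17, x_4 = 0, x_5 = 8, x_6 = 3.
Since x_6 = x_0 = 3, the sequence is periodic with period 6.
So x_{1615} = x_{0 + ((1615-0) mod 6)} = x_1 = 14.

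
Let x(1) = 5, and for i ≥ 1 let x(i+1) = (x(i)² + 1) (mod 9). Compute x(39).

x(1) = 5, x(2) = 8, x(3) = 2, x(4) = 5.
Since x(4) = x(1) = 5, the sequence is periodic with period 3.
So x(39) = x(1 + ((39-1) mod 3)) = x(3) = 2.

2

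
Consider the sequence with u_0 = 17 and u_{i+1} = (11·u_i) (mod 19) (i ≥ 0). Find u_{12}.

17

Computing terms: u_0 = 17; u_1 = 16; u_2 = 5; u_3 = 17.
Since u_3 = u_0 = 17, the sequence is periodic with period 3.
(12 - 0) mod 3 = 0, so u_{12} = u_0 = 17.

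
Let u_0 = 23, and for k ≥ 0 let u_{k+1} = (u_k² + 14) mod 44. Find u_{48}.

23

Listing terms: u_0 = 23,  u_1 = 15,  u_2 = 19,  u_3 = 23.
Since u_3 = u_0 = 23, the sequence is periodic with period 3.
So u_{48} = u_{0 + ((48-0) mod 3)} = u_0 = 23.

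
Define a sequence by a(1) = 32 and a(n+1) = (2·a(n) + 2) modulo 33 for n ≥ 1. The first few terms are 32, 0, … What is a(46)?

30

Computing terms: a(1) = 32, a(2) = 0, a(3) = 2, a(4) = 6, a(5) = 14, a(6) = 30, a(7) = 29, a(8) = 27, a(9) = 23, a(10) = 15, a(11) = 32.
The sequence repeats with period 10.
(46 - 1) mod 10 = 5, so a(46) = a(6) = 30.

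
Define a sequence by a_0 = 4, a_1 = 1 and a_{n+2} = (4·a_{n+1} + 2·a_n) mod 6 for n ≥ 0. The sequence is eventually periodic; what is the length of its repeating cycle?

6

We have a_0 = 4; a_1 = 1; a_2 = 0; a_3 = 2; a_4 = 2; a_5 = 0; a_6 = 4; a_7 = 4; a_8 = 0; a_9 = 2.
Since (a_8, a_9) = (a_2, a_3) = (0, 2) (two consecutive terms determine the rest), the sequence is eventually periodic: after a pre-period of length 2 it cycles with period 6.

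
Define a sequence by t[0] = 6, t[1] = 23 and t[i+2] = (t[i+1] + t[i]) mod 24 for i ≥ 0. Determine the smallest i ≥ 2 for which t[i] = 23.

25

We have t[0] = 6, t[1] = 23, t[2] = 5, t[3] = 4, t[4] = 9, t[5] = 13, t[6] = 22, t[7] = 11, t[8] = 9, t[9] = 20, t[10] = 5, t[11] = 1, t[12] = 6, t[13] = 7, t[14] = 13, t[15] = 20, t[16] = 9, t[17] = 5, t[18] = 14, t[19] = 19, t[20] = 9, t[21] = 4, t[22] = 13, t[23] = 17, t[24] = 6, t[25] = 23.
The sequence repeats with period 24.
The value 23 next appears (with i ≥ 2) at t[25].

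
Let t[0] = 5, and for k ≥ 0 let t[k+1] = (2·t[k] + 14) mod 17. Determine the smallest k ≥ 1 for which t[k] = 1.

4

Computing terms: t[0] = 5,  t[1] = 7,  t[2] = 11,  t[3] = 2,  t[4] = 1,  t[5] = 16,  t[6] = 12,  t[7] = 4,  t[8] = 5.
Since t[8] = t[0] = 5, the sequence is periodic with period 8.
The value 1 first appears (with k ≥ 1) at t[4].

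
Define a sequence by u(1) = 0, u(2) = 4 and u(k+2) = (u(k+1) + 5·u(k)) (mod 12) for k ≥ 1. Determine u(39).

4

u(1) = 0, u(2) = 4, u(3) = 4, u(4) = 0, u(5) = 8, u(6) = 8, u(7) = 0, u(8) = 4.
Since (u(7), u(8)) = (u(1), u(2)) = (0, 4) (two consecutive terms determine the rest), the sequence is periodic with period 6.
(39 - 1) mod 6 = 2, so u(39) = u(3) = 4.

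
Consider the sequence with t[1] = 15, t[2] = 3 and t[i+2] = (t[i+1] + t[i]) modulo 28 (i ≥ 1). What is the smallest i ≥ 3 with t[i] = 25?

10

Listing terms: t[1] = 15; t[2] = 3; t[3] = 18; t[4] = 21; t[5] = 11; t[6] = 4; t[7] = 15; t[8] = 19; t[9] = 6; t[10] = 25; t[11] = 3; t[12] = 0; t[13] = 3; t[14] = 3; t[15] = 6; t[16] = 9; t[17] = 15; t[18] = 24; t[19] = 11; t[20] = 7; t[21] = 18; t[22] = 25; t[23] = 15; t[24] = 12; t[25] = 27; t[26] = 11; t[27] = 10; t[28] = 21; t[29] = 3; t[30] = 24; t[31] = 27; t[32] = 23; t[33] = 22; t[34] = 17; t[35] = 11; t[36] = 0; t[37] = 11; t[38] = 11; t[39] = 22; t[40] = 5; t[41] = 27; t[42] = 4; t[43] = 3; t[44] = 7; t[45] = 10; t[46] = 17; t[47] = 27; t[48] = 16; t[49] = 15; t[50] = 3.
Since (t[49], t[50]) = (t[1], t[2]) = (15, 3) (two consecutive terms determine the rest), the sequence is periodic with period 48.
The value 25 first appears (with i ≥ 3) at t[10].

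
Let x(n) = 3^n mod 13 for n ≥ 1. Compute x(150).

1

Listing terms: x(1) = 3; x(2) = 9; x(3) = 1; x(4) = 3.
The sequence repeats with period 3.
(150 - 1) mod 3 = 2, so x(150) = x(3) = 1.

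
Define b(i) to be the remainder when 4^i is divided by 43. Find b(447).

11

b(0) = 1,  b(1) = 4,  b(2) = 16,  b(3) = 21,  b(4) = 41,  b(5) = 35,  b(6) = 11,  b(7) = 1.
Since b(7) = b(0) = 1, the sequence is periodic with period 7.
So b(447) = b(0 + ((447-0) mod 7)) = b(6) = 11.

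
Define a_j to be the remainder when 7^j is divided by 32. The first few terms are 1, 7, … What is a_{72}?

Listing terms: a_0 = 1,  a_1 = 7,  a_2 = 17,  a_3 = 23,  a_4 = 1.
The sequence repeats with period 4.
So a_{72} = a_{0 + ((72-0) mod 4)} = a_0 = 1.

1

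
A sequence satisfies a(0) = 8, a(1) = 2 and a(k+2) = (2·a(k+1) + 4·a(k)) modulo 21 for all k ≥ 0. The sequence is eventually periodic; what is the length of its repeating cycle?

48

Listing terms: a(0) = 8, a(1) = 2, a(2) = 15, a(3) = 17, a(4) = 10, a(5) = 4, a(6) = 6, a(7) = 7, a(8) = 17, a(9) = 20, a(10) = 3, a(11) = 2, a(12) = 16, a(13) = 19, a(14) = 18, a(15) = 7, a(16) = 2, a(17) = 11, a(18) = 9, a(19) = 20, a(20) = 13, a(21) = 1, a(22) = 12, a(23) = 7, a(24) = 20, a(25) = 5, a(26) = 6, a(27) = 11, a(28) = 4, a(29) = 10, a(30) = 15, a(31) = 7, a(32) = 11, a(33) = 8, a(34) = 18, a(35) = 5, a(36) = 19, a(37) = 16, a(38) = 3, a(39) = 7, a(40) = 5, a(41) = 17, a(42) = 12, a(43) = 8, a(44) = 1, a(45) = 13, a(46) = 9, a(47) = 7, a(48) = 8, a(49) = 2.
Since (a(48), a(49)) = (a(0), a(1)) = (8, 2) (two consecutive terms determine the rest), the sequence is periodic with period 48.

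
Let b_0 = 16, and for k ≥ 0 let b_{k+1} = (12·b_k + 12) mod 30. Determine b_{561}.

We have b_0 = 16,  b_1 = 24,  b_2 = 0,  b_3 = 12,  b_4 = 6,  b_5 = 24.
Since b_5 = b_1 = 24, the sequence is eventually periodic: after a pre-period of length 1 it cycles with period 4.
For k ≥ 1, b_k depends only on (k - 1) mod 4. (561 - 1) mod 4 = 0, so b_{561} = b_1 = 24.

24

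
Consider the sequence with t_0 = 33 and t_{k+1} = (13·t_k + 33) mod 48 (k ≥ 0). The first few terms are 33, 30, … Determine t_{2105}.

Listing terms: t_0 = 33, t_1 = 30, t_2 = 39, t_3 = 12, t_4 = 45, t_5 = 42, t_6 = 3, t_7 = 24, t_8 = 9, t_9 = 6, t_{10} = 15, t_{11} = 36, t_{12} = 21, t_{13} = 18, t_{14} = 27, t_{15} = 0, t_{16} = 33.
Since t_{16} = t_0 = 33, the sequence is periodic with period 16.
(2105 - 0) mod 16 = 9, so t_{2105} = t_9 = 6.

6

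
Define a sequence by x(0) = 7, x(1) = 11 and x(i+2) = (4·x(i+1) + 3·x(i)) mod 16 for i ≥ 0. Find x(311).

Computing terms: x(0) = 7, x(1) = 11, x(2) = 1, x(3) = 5, x(4) = 7, x(5) = 11.
The sequence repeats with period 4.
(311 - 0) mod 4 = 3, so x(311) = x(3) = 5.

5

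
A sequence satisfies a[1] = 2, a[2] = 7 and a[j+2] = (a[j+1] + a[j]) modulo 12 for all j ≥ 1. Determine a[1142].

11

We have a[1] = 2, a[2] = 7, a[3] = 9, a[4] = 4, a[5] = 1, a[6] = 5, a[7] = 6, a[8] = 11, a[9] = 5, a[10] = 4, a[11] = 9, a[12] = 1, a[13] = 10, a[14] = 11, a[15] = 9, a[16] = 8, a[17] = 5, a[18] = 1, a[19] = 6, a[20] = 7, a[21] = 1, a[22] = 8, a[23] = 9, a[24] = 5, a[25] = 2, a[26] = 7.
The sequence repeats with period 24.
(1142 - 1) mod 24 = 13, so a[1142] = a[14] = 11.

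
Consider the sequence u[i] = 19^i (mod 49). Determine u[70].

30

Listing terms: u[1] = 19; u[2] = 18; u[3] = 48; u[4] = 30; u[5] = 31; u[6] = 1; u[7] = 19.
The sequence repeats with period 6.
So u[70] = u[1 + ((70-1) mod 6)] = u[4] = 30.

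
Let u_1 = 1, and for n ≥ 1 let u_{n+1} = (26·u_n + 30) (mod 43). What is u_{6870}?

8

Listing terms: u_1 = 1, u_2 = 13, u_3 = 24, u_4 = 9, u_5 = 6, u_6 = 14, u_7 = 7, u_8 = 40, u_9 = 38, u_{10} = 29, u_{11} = 10, u_{12} = 32, u_{13} = 2, u_{14} = 39, u_{15} = 12, u_{16} = 41, u_{17} = 21, u_{18} = 17, u_{19} = 42, u_{20} = 4, u_{21} = 5, u_{22} = 31, u_{23} = 19, u_{24} = 8, u_{25} = 23, u_{26} = 26, u_{27} = 18, u_{28} = 25, u_{29} = 35, u_{30} = 37, u_{31} = 3, u_{32} = 22, u_{33} = 0, u_{34} = 30, u_{35} = 36, u_{36} = 20, u_{37} = 34, u_{38} = 11, u_{39} = 15, u_{40} = 33, u_{41} = 28, u_{42} = 27, u_{43} = 1.
Since u_{43} = u_1 = 1, the sequence is periodic with period 42.
(6870 - 1) mod 42 = 23, so u_{6870} = u_{24} = 8.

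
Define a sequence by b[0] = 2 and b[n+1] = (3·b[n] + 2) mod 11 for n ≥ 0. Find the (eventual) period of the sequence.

5

b[0] = 2; b[1] = 8; b[2] = 4; b[3] = 3; b[4] = 0; b[5] = 2.
Since b[5] = b[0] = 2, the sequence is periodic with period 5.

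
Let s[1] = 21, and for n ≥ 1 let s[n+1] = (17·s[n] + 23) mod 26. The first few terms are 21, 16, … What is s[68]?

We have s[1] = 21; s[2] = 16; s[3] = 9; s[4] = 20; s[5] = 25; s[6] = 6; s[7] = 21.
Since s[7] = s[1] = 21, the sequence is periodic with period 6.
(68 - 1) mod 6 = 1, so s[68] = s[2] = 16.

16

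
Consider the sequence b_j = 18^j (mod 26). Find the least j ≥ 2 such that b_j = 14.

Computing terms: b_1 = 18,  b_2 = 12,  b_3 = 8,  b_4 = 14,  b_5 = 18.
Since b_5 = b_1 = 18, the sequence is periodic with period 4.
The value 14 first appears (with j ≥ 2) at b_4.

4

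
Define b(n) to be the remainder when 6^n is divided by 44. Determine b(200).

12

Listing terms: b(1) = 6; b(2) = 36; b(3) = 40; b(4) = 20; b(5) = 32; b(6) = 16; b(7) = 8; b(8) = 4; b(9) = 24; b(10) = 12; b(11) = 28; b(12) = 36.
Since b(12) = b(2) = 36, the sequence is eventually periodic: after a pre-period of length 1 it cycles with period 10.
For n ≥ 2, b(n) depends only on (n - 2) mod 10. (200 - 2) mod 10 = 8, so b(200) = b(10) = 12.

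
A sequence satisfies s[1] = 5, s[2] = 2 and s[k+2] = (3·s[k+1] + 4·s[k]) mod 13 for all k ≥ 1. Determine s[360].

Computing terms: s[1] = 5,  s[2] = 2,  s[3] = 0,  s[4] = 8,  s[5] = 11,  s[6] = 0,  s[7] = 5,  s[8] = 2.
Since (s[7], s[8]) = (s[1], s[2]) = (5, 2) (two consecutive terms determine the rest), the sequence is periodic with period 6.
(360 - 1) mod 6 = 5, so s[360] = s[6] = 0.

0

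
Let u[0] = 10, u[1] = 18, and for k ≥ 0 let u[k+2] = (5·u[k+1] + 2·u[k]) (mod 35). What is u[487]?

Listing terms: u[0] = 10; u[1] = 18; u[2] = 5; u[3] = 26; u[4] = 0; u[5] = 17; u[6] = 15; u[7] = 4; u[8] = 15; u[9] = 13; u[10] = 25; u[11] = 11; u[12] = 0; u[13] = 22; u[14] = 5; u[15] = 34; u[16] = 5; u[17] = 23; u[18] = 20; u[19] = 6; u[20] = 0; u[21] = 12; u[22] = 25; u[23] = 9; u[24] = 25; u[25] = 3; u[26] = 30; u[27] = 16; u[28] = 0; u[29] = 32; u[30] = 20; u[31] = 24; u[32] = 20; u[33] = 8; u[34] = 10; u[35] = 31; u[36] = 0; u[37] = 27; u[38] = 30; u[39] = 29; u[40] = 30; u[41] = 33; u[42] = 15; u[43] = 1; u[44] = 0; u[45] = 2; u[46] = 10; u[47] = 19; u[48] = 10; u[49] = 18.
The sequence repeats with period 48.
So u[487] = u[0 + ((487-0) mod 48)] = u[7] = 4.

4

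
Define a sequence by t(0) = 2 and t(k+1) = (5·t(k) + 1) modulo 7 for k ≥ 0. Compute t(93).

Computing terms: t(0) = 2, t(1) = 4, t(2) = 0, t(3) = 1, t(4) = 6, t(5) = 3, t(6) = 2.
The sequence repeats with period 6.
So t(93) = t(0 + ((93-0) mod 6)) = t(3) = 1.

1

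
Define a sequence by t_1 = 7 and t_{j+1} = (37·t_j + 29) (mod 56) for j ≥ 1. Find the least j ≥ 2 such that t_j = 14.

4

We have t_1 = 7; t_2 = 8; t_3 = 45; t_4 = 14; t_5 = 43; t_6 = 52; t_7 = 49; t_8 = 50; t_9 = 31; t_{10} = 0; t_{11} = 29; t_{12} = 38; t_{13} = 35; t_{14} = 36; t_{15} = 17; t_{16} = 42; t_{17} = 15; t_{18} = 24; t_{19} = 21; t_{20} = 22; t_{21} = 3; t_{22} = 28; t_{23} = 1; t_{24} = 10; t_{25} = 7.
The sequence repeats with period 24.
The value 14 first appears (with j ≥ 2) at t_4.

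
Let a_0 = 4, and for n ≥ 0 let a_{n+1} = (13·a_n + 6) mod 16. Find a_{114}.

a_0 = 4,  a_1 = 10,  a_2 = 8,  a_3 = 14,  a_4 = 12,  a_5 = 2,  a_6 = 0,  a_7 = 6,  a_8 = 4.
Since a_8 = a_0 = 4, the sequence is periodic with period 8.
(114 - 0) mod 8 = 2, so a_{114} = a_2 = 8.

8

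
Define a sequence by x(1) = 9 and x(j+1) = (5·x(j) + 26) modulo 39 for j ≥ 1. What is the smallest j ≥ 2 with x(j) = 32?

2

We have x(1) = 9,  x(2) = 32,  x(3) = 30,  x(4) = 20,  x(5) = 9.
Since x(5) = x(1) = 9, the sequence is periodic with period 4.
The value 32 first appears (with j ≥ 2) at x(2).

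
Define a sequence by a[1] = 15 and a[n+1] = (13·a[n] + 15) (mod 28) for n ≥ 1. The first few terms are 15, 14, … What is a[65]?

15

We have a[1] = 15,  a[2] = 14,  a[3] = 1,  a[4] = 0,  a[5] = 15.
The sequence repeats with period 4.
(65 - 1) mod 4 = 0, so a[65] = a[1] = 15.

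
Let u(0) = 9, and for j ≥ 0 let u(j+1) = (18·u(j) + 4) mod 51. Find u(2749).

We have u(0) = 9; u(1) = 13; u(2) = 34; u(3) = 4; u(4) = 25; u(5) = 46; u(6) = 16; u(7) = 37; u(8) = 7; u(9) = 28; u(10) = 49; u(11) = 19; u(12) = 40; u(13) = 10; u(14) = 31; u(15) = 1; u(16) = 22; u(17) = 43; u(18) = 13.
Since u(18) = u(1) = 13, the sequence is eventually periodic: after a pre-period of length 1 it cycles with period 17.
For j ≥ 1, u(j) depends only on (j - 1) mod 17. (2749 - 1) mod 17 = 11, so u(2749) = u(12) = 40.

40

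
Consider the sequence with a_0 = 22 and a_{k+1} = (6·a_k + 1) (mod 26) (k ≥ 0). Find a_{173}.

13

Computing terms: a_0 = 22, a_1 = 3, a_2 = 19, a_3 = 11, a_4 = 15, a_5 = 13, a_6 = 1, a_7 = 7, a_8 = 17, a_9 = 25, a_{10} = 21, a_{11} = 23, a_{12} = 9, a_{13} = 3.
Since a_{13} = a_1 = 3, the sequence is eventually periodic: after a pre-period of length 1 it cycles with period 12.
For k ≥ 1, a_k depends only on (k - 1) mod 12. (173 - 1) mod 12 = 4, so a_{173} = a_5 = 13.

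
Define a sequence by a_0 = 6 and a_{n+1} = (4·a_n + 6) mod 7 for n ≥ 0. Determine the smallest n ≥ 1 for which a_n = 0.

2

Computing terms: a_0 = 6; a_1 = 2; a_2 = 0; a_3 = 6.
Since a_3 = a_0 = 6, the sequence is periodic with period 3.
The value 0 first appears (with n ≥ 1) at a_2.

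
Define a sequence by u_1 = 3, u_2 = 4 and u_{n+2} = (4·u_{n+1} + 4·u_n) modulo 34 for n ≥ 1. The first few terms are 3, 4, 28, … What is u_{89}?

14

Listing terms: u_1 = 3, u_2 = 4, u_3 = 28, u_4 = 26, u_5 = 12, u_6 = 16, u_7 = 10, u_8 = 2, u_9 = 14, u_{10} = 30, u_{11} = 6, u_{12} = 8, u_{13} = 22, u_{14} = 18, u_{15} = 24, u_{16} = 32, u_{17} = 20, u_{18} = 4, u_{19} = 28.
Since (u_{18}, u_{19}) = (u_2, u_3) = (4, 28) (two consecutive terms determine the rest), the sequence is eventually periodic: after a pre-period of length 1 it cycles with period 16.
For n ≥ 2, u_n depends only on (n - 2) mod 16. (89 - 2) mod 16 = 7, so u_{89} = u_9 = 14.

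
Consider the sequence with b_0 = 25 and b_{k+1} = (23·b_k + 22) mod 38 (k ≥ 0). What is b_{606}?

b_0 = 25, b_1 = 27, b_2 = 35, b_3 = 29, b_4 = 5, b_5 = 23, b_6 = 19, b_7 = 3, b_8 = 15, b_9 = 25.
Since b_9 = b_0 = 25, the sequence is periodic with period 9.
(606 - 0) mod 9 = 3, so b_{606} = b_3 = 29.

29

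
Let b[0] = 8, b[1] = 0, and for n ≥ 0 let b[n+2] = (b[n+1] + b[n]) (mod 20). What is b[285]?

We have b[0] = 8; b[1] = 0; b[2] = 8; b[3] = 8; b[4] = 16; b[5] = 4; b[6] = 0; b[7] = 4; b[8] = 4; b[9] = 8; b[10] = 12; b[11] = 0; b[12] = 12; b[13] = 12; b[14] = 4; b[15] = 16; b[16] = 0; b[17] = 16; b[18] = 16; b[19] = 12; b[20] = 8; b[21] = 0.
Since (b[20], b[21]) = (b[0], b[1]) = (8, 0) (two consecutive terms determine the rest), the sequence is periodic with period 20.
So b[285] = b[0 + ((285-0) mod 20)] = b[5] = 4.

4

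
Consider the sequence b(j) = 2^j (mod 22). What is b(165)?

10

We have b(1) = 2,  b(2) = 4,  b(3) = 8,  b(4) = 16,  b(5) = 10,  b(6) = 20,  b(7) = 18,  b(8) = 14,  b(9) = 6,  b(10) = 12,  b(11) = 2.
The sequence repeats with period 10.
So b(165) = b(1 + ((165-1) mod 10)) = b(5) = 10.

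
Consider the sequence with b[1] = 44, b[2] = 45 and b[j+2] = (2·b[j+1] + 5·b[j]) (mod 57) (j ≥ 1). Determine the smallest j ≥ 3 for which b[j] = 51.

17

b[1] = 44; b[2] = 45; b[3] = 25; b[4] = 47; b[5] = 48; b[6] = 46; b[7] = 47; b[8] = 39; b[9] = 28; b[10] = 23; b[11] = 15; b[12] = 31; b[13] = 23; b[14] = 30; b[15] = 4; b[16] = 44; b[17] = 51; b[18] = 37; b[19] = 44; b[20] = 45.
Since (b[19], b[20]) = (b[1], b[2]) = (44, 45) (two consecutive terms determine the rest), the sequence is periodic with period 18.
The value 51 first appears (with j ≥ 3) at b[17].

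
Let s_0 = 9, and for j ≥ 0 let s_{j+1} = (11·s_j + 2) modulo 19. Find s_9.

9

We have s_0 = 9; s_1 = 6; s_2 = 11; s_3 = 9.
The sequence repeats with period 3.
(9 - 0) mod 3 = 0, so s_9 = s_0 = 9.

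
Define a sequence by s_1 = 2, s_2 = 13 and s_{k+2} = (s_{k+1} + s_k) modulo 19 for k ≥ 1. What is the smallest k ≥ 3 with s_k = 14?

s_1 = 2, s_2 = 13, s_3 = 15, s_4 = 9, s_5 = 5, s_6 = 14, s_7 = 0, s_8 = 14, s_9 = 14, s_{10} = 9, s_{11} = 4, s_{12} = 13, s_{13} = 17, s_{14} = 11, s_{15} = 9, s_{16} = 1, s_{17} = 10, s_{18} = 11, s_{19} = 2, s_{20} = 13.
The sequence repeats with period 18.
The value 14 first appears (with k ≥ 3) at s_6.

6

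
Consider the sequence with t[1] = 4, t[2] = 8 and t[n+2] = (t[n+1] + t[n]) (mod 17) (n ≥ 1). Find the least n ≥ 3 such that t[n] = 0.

Computing terms: t[1] = 4,  t[2] = 8,  t[3] = 12,  t[4] = 3,  t[5] = 15,  t[6] = 1,  t[7] = 16,  t[8] = 0,  t[9] = 16,  t[10] = 16,  t[11] = 15,  t[12] = 14,  t[13] = 12,  t[14] = 9,  t[15] = 4,  t[16] = 13,  t[17] = 0,  t[18] = 13,  t[19] = 13,  t[20] = 9,  t[21] = 5,  t[22] = 14,  t[23] = 2,  t[24] = 16,  t[25] = 1,  t[26] = 0,  t[27] = 1,  t[28] = 1,  t[29] = 2,  t[30] = 3,  t[31] = 5,  t[32] = 8,  t[33] = 13,  t[34] = 4,  t[35] = 0,  t[36] = 4,  t[37] = 4,  t[38] = 8.
The sequence repeats with period 36.
The value 0 first appears (with n ≥ 3) at t[8].

8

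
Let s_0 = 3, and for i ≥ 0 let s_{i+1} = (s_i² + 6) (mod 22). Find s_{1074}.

9

Computing terms: s_0 = 3,  s_1 = 15,  s_2 = 11,  s_3 = 17,  s_4 = 9,  s_5 = 21,  s_6 = 7,  s_7 = 11.
Since s_7 = s_2 = 11, the sequence is eventually periodic: after a pre-period of length 2 it cycles with period 5.
For i ≥ 2, s_i depends only on (i - 2) mod 5. (1074 - 2) mod 5 = 2, so s_{1074} = s_4 = 9.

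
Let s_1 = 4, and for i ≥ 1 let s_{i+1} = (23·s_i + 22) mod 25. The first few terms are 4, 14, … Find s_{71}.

We have s_1 = 4, s_2 = 14, s_3 = 19, s_4 = 9, s_5 = 4.
The sequence repeats with period 4.
So s_{71} = s_{1 + ((71-1) mod 4)} = s_3 = 19.

19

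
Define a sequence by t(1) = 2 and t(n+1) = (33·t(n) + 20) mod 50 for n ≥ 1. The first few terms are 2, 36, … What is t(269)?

Computing terms: t(1) = 2,  t(2) = 36,  t(3) = 8,  t(4) = 34,  t(5) = 42,  t(6) = 6,  t(7) = 18,  t(8) = 14,  t(9) = 32,  t(10) = 26,  t(11) = 28,  t(12) = 44,  t(13) = 22,  t(14) = 46,  t(15) = 38,  t(16) = 24,  t(17) = 12,  t(18) = 16,  t(19) = 48,  t(20) = 4,  t(21) = 2.
The sequence repeats with period 20.
(269 - 1) mod 20 = 8, so t(269) = t(9) = 32.

32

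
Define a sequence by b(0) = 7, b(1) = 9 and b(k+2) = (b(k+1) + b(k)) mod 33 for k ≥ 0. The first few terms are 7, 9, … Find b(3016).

Computing terms: b(0) = 7,  b(1) = 9,  b(2) = 16,  b(3) = 25,  b(4) = 8,  b(5) = 0,  b(6) = 8,  b(7) = 8,  b(8) = 16,  b(9) = 24,  b(10) = 7,  b(11) = 31,  b(12) = 5,  b(13) = 3,  b(14) = 8,  b(15) = 11,  b(16) = 19,  b(17) = 30,  b(18) = 16,  b(19) = 13,  b(20) = 29,  b(21) = 9,  b(22) = 5,  b(23) = 14,  b(24) = 19,  b(25) = 0,  b(26) = 19,  b(27) = 19,  b(28) = 5,  b(29) = 24,  b(30) = 29,  b(31) = 20,  b(32) = 16,  b(33) = 3,  b(34) = 19,  b(35) = 22,  b(36) = 8,  b(37) = 30,  b(38) = 5,  b(39) = 2,  b(40) = 7,  b(41) = 9.
Since (b(40), b(41)) = (b(0), b(1)) = (7, 9) (two consecutive terms determine the rest), the sequence is periodic with period 40.
So b(3016) = b(0 + ((3016-0) mod 40)) = b(16) = 19.

19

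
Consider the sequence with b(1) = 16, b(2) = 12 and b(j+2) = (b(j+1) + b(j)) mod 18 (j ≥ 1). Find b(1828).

Listing terms: b(1) = 16; b(2) = 12; b(3) = 10; b(4) = 4; b(5) = 14; b(6) = 0; b(7) = 14; b(8) = 14; b(9) = 10; b(10) = 6; b(11) = 16; b(12) = 4; b(13) = 2; b(14) = 6; b(15) = 8; b(16) = 14; b(17) = 4; b(18) = 0; b(19) = 4; b(20) = 4; b(21) = 8; b(22) = 12; b(23) = 2; b(24) = 14; b(25) = 16; b(26) = 12.
The sequence repeats with period 24.
(1828 - 1) mod 24 = 3, so b(1828) = b(4) = 4.

4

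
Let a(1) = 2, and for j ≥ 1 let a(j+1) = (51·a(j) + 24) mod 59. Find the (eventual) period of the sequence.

29

Computing terms: a(1) = 2; a(2) = 8; a(3) = 19; a(4) = 49; a(5) = 45; a(6) = 18; a(7) = 57; a(8) = 40; a(9) = 58; a(10) = 32; a(11) = 4; a(12) = 51; a(13) = 29; a(14) = 28; a(15) = 36; a(16) = 31; a(17) = 12; a(18) = 46; a(19) = 10; a(20) = 3; a(21) = 0; a(22) = 24; a(23) = 9; a(24) = 11; a(25) = 54; a(26) = 5; a(27) = 43; a(28) = 34; a(29) = 47; a(30) = 2.
Since a(30) = a(1) = 2, the sequence is periodic with period 29.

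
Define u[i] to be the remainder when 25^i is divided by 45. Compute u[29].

u[1] = 25,  u[2] = 40,  u[3] = 10,  u[4] = 25.
The sequence repeats with period 3.
So u[29] = u[1 + ((29-1) mod 3)] = u[2] = 40.

40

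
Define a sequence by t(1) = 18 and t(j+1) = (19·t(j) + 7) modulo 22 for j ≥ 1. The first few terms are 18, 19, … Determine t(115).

20

Listing terms: t(1) = 18; t(2) = 19; t(3) = 16; t(4) = 3; t(5) = 20; t(6) = 13; t(7) = 12; t(8) = 15; t(9) = 6; t(10) = 11; t(11) = 18.
Since t(11) = t(1) = 18, the sequence is periodic with period 10.
So t(115) = t(1 + ((115-1) mod 10)) = t(5) = 20.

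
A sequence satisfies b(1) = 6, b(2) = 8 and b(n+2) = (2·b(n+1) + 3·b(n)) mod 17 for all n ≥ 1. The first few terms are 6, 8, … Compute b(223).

1

We have b(1) = 6,  b(2) = 8,  b(3) = 0,  b(4) = 7,  b(5) = 14,  b(6) = 15,  b(7) = 4,  b(8) = 2,  b(9) = 16,  b(10) = 4,  b(11) = 5,  b(12) = 5,  b(13) = 8,  b(14) = 14,  b(15) = 1,  b(16) = 10,  b(17) = 6,  b(18) = 8.
The sequence repeats with period 16.
(223 - 1) mod 16 = 14, so b(223) = b(15) = 1.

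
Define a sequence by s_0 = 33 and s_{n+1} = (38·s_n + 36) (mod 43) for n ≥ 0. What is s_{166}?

26

Computing terms: s_0 = 33, s_1 = 0, s_2 = 36, s_3 = 28, s_4 = 25, s_5 = 40, s_6 = 8, s_7 = 39, s_8 = 13, s_9 = 14, s_{10} = 9, s_{11} = 34, s_{12} = 38, s_{13} = 18, s_{14} = 32, s_{15} = 5, s_{16} = 11, s_{17} = 24, s_{18} = 2, s_{19} = 26, s_{20} = 35, s_{21} = 33.
The sequence repeats with period 21.
So s_{166} = s_{0 + ((166-0) mod 21)} = s_{19} = 26.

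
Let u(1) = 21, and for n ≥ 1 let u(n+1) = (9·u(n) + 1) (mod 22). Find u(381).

21

u(1) = 21; u(2) = 14; u(3) = 17; u(4) = 0; u(5) = 1; u(6) = 10; u(7) = 3; u(8) = 6; u(9) = 11; u(10) = 12; u(11) = 21.
The sequence repeats with period 10.
So u(381) = u(1 + ((381-1) mod 10)) = u(1) = 21.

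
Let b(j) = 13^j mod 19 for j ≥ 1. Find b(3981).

12

Listing terms: b(1) = 13,  b(2) = 17,  b(3) = 12,  b(4) = 4,  b(5) = 14,  b(6) = 11,  b(7) = 10,  b(8) = 16,  b(9) = 18,  b(10) = 6,  b(11) = 2,  b(12) = 7,  b(13) = 15,  b(14) = 5,  b(15) = 8,  b(16) = 9,  b(17) = 3,  b(18) = 1,  b(19) = 13.
The sequence repeats with period 18.
(3981 - 1) mod 18 = 2, so b(3981) = b(3) = 12.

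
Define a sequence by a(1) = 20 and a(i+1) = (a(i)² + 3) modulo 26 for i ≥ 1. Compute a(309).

12

Listing terms: a(1) = 20, a(2) = 13, a(3) = 16, a(4) = 25, a(5) = 4, a(6) = 19, a(7) = 0, a(8) = 3, a(9) = 12, a(10) = 17, a(11) = 6, a(12) = 13.
Since a(12) = a(2) = 13, the sequence is eventually periodic: after a pre-period of length 1 it cycles with period 10.
For i ≥ 2, a(i) depends only on (i - 2) mod 10. (309 - 2) mod 10 = 7, so a(309) = a(9) = 12.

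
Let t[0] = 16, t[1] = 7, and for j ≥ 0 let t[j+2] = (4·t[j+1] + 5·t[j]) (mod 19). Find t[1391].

Computing terms: t[0] = 16,  t[1] = 7,  t[2] = 13,  t[3] = 11,  t[4] = 14,  t[5] = 16,  t[6] = 1,  t[7] = 8,  t[8] = 18,  t[9] = 17,  t[10] = 6,  t[11] = 14,  t[12] = 10,  t[13] = 15,  t[14] = 15,  t[15] = 2,  t[16] = 7,  t[17] = 0,  t[18] = 16,  t[19] = 7.
Since (t[18], t[19]) = (t[0], t[1]) = (16, 7) (two consecutive terms determine the rest), the sequence is periodic with period 18.
(1391 - 0) mod 18 = 5, so t[1391] = t[5] = 16.

16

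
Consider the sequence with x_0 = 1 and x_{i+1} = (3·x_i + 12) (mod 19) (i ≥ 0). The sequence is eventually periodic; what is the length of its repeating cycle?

18

We have x_0 = 1; x_1 = 15; x_2 = 0; x_3 = 12; x_4 = 10; x_5 = 4; x_6 = 5; x_7 = 8; x_8 = 17; x_9 = 6; x_{10} = 11; x_{11} = 7; x_{12} = 14; x_{13} = 16; x_{14} = 3; x_{15} = 2; x_{16} = 18; x_{17} = 9; x_{18} = 1.
The sequence repeats with period 18.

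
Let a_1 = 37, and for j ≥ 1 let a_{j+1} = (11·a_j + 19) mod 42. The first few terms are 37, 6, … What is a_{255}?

Listing terms: a_1 = 37, a_2 = 6, a_3 = 1, a_4 = 30, a_5 = 13, a_6 = 36, a_7 = 37.
The sequence repeats with period 6.
(255 - 1) mod 6 = 2, so a_{255} = a_3 = 1.

1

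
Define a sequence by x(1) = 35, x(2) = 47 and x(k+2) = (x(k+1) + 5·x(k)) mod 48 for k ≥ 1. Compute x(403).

47

We have x(1) = 35,  x(2) = 47,  x(3) = 30,  x(4) = 25,  x(5) = 31,  x(6) = 12,  x(7) = 23,  x(8) = 35,  x(9) = 6,  x(10) = 37,  x(11) = 19,  x(12) = 12,  x(13) = 11,  x(14) = 23,  x(15) = 30,  x(16) = 1,  x(17) = 7,  x(18) = 12,  x(19) = 47,  x(20) = 11,  x(21) = 6,  x(22) = 13,  x(23) = 43,  x(24) = 12,  x(25) = 35,  x(26) = 47.
The sequence repeats with period 24.
So x(403) = x(1 + ((403-1) mod 24)) = x(19) = 47.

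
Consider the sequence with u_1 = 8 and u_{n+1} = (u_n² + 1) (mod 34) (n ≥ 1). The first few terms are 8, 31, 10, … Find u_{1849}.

We have u_1 = 8,  u_2 = 31,  u_3 = 10,  u_4 = 33,  u_5 = 2,  u_6 = 5,  u_7 = 26,  u_8 = 31.
Since u_8 = u_2 = 31, the sequence is eventually periodic: after a pre-period of length 1 it cycles with period 6.
For n ≥ 2, u_n depends only on (n - 2) mod 6. (1849 - 2) mod 6 = 5, so u_{1849} = u_7 = 26.

26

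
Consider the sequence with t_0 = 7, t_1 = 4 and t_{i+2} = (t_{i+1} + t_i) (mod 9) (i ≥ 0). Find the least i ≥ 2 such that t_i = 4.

Computing terms: t_0 = 7, t_1 = 4, t_2 = 2, t_3 = 6, t_4 = 8, t_5 = 5, t_6 = 4, t_7 = 0, t_8 = 4, t_9 = 4, t_{10} = 8, t_{11} = 3, t_{12} = 2, t_{13} = 5, t_{14} = 7, t_{15} = 3, t_{16} = 1, t_{17} = 4, t_{18} = 5, t_{19} = 0, t_{20} = 5, t_{21} = 5, t_{22} = 1, t_{23} = 6, t_{24} = 7, t_{25} = 4.
The sequence repeats with period 24.
The value 4 first appears (with i ≥ 2) at t_6.

6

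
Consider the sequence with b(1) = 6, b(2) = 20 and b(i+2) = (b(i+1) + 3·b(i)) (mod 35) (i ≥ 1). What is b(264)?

28

b(1) = 6, b(2) = 20, b(3) = 3, b(4) = 28, b(5) = 2, b(6) = 16, b(7) = 22, b(8) = 0, b(9) = 31, b(10) = 31, b(11) = 19, b(12) = 7, b(13) = 29, b(14) = 15, b(15) = 32, b(16) = 7, b(17) = 33, b(18) = 19, b(19) = 13, b(20) = 0, b(21) = 4, b(22) = 4, b(23) = 16, b(24) = 28, b(25) = 6, b(26) = 20.
Since (b(25), b(26)) = (b(1), b(2)) = (6, 20) (two consecutive terms determine the rest), the sequence is periodic with period 24.
So b(264) = b(1 + ((264-1) mod 24)) = b(24) = 28.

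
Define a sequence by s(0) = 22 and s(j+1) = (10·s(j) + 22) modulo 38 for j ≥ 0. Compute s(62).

s(0) = 22, s(1) = 14, s(2) = 10, s(3) = 8, s(4) = 26, s(5) = 16, s(6) = 30, s(7) = 18, s(8) = 12, s(9) = 28, s(10) = 36, s(11) = 2, s(12) = 4, s(13) = 24, s(14) = 34, s(15) = 20, s(16) = 32, s(17) = 0, s(18) = 22.
Since s(18) = s(0) = 22, the sequence is periodic with period 18.
(62 - 0) mod 18 = 8, so s(62) = s(8) = 12.

12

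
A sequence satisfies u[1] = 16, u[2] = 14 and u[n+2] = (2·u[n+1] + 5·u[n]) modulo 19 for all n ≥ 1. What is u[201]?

13

u[1] = 16; u[2] = 14; u[3] = 13; u[4] = 1; u[5] = 10; u[6] = 6; u[7] = 5; u[8] = 2; u[9] = 10; u[10] = 11; u[11] = 15; u[12] = 9; u[13] = 17; u[14] = 3; u[15] = 15; u[16] = 7; u[17] = 13; u[18] = 4; u[19] = 16; u[20] = 14.
The sequence repeats with period 18.
(201 - 1) mod 18 = 2, so u[201] = u[3] = 13.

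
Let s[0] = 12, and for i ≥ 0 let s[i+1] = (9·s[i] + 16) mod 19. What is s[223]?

We have s[0] = 12, s[1] = 10, s[2] = 11, s[3] = 1, s[4] = 6, s[5] = 13, s[6] = 0, s[7] = 16, s[8] = 8, s[9] = 12.
Since s[9] = s[0] = 12, the sequence is periodic with period 9.
(223 - 0) mod 9 = 7, so s[223] = s[7] = 16.

16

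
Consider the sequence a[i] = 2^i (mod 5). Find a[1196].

Listing terms: a[1] = 2, a[2] = 4, a[3] = 3, a[4] = 1, a[5] = 2.
Since a[5] = a[1] = 2, the sequence is periodic with period 4.
So a[1196] = a[1 + ((1196-1) mod 4)] = a[4] = 1.

1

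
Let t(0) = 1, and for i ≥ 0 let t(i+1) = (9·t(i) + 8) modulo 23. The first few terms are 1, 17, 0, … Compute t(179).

t(0) = 1; t(1) = 17; t(2) = 0; t(3) = 8; t(4) = 11; t(5) = 15; t(6) = 5; t(7) = 7; t(8) = 2; t(9) = 3; t(10) = 12; t(11) = 1.
Since t(11) = t(0) = 1, the sequence is periodic with period 11.
(179 - 0) mod 11 = 3, so t(179) = t(3) = 8.

8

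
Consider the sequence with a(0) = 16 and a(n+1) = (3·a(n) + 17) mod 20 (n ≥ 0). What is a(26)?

12

Computing terms: a(0) = 16,  a(1) = 5,  a(2) = 12,  a(3) = 13,  a(4) = 16.
The sequence repeats with period 4.
(26 - 0) mod 4 = 2, so a(26) = a(2) = 12.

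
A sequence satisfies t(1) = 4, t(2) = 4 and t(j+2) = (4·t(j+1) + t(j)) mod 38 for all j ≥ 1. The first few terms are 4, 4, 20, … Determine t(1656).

26

Computing terms: t(1) = 4,  t(2) = 4,  t(3) = 20,  t(4) = 8,  t(5) = 14,  t(6) = 26,  t(7) = 4,  t(8) = 4.
Since (t(7), t(8)) = (t(1), t(2)) = (4, 4) (two consecutive terms determine the rest), the sequence is periodic with period 6.
So t(1656) = t(1 + ((1656-1) mod 6)) = t(6) = 26.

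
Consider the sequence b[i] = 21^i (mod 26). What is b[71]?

Computing terms: b[0] = 1; b[1] = 21; b[2] = 25; b[3] = 5; b[4] = 1.
Since b[4] = b[0] = 1, the sequence is periodic with period 4.
(71 - 0) mod 4 = 3, so b[71] = b[3] = 5.

5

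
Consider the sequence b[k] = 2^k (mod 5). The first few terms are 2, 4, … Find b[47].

Computing terms: b[1] = 2; b[2] = 4; b[3] = 3; b[4] = 1; b[5] = 2.
Since b[5] = b[1] = 2, the sequence is periodic with period 4.
(47 - 1) mod 4 = 2, so b[47] = b[3] = 3.

3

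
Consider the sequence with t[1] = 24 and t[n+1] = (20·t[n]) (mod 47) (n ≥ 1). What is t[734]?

t[1] = 24; t[2] = 10; t[3] = 12; t[4] = 5; t[5] = 6; t[6] = 26; t[7] = 3; t[8] = 13; t[9] = 25; t[10] = 30; t[11] = 36; t[12] = 15; t[13] = 18; t[14] = 31; t[15] = 9; t[16] = 39; t[17] = 28; t[18] = 43; t[19] = 14; t[20] = 45; t[21] = 7; t[22] = 46; t[23] = 27; t[24] = 23; t[25] = 37; t[26] = 35; t[27] = 42; t[28] = 41; t[29] = 21; t[30] = 44; t[31] = 34; t[32] = 22; t[33] = 17; t[34] = 11; t[35] = 32; t[36] = 29; t[37] = 16; t[38] = 38; t[39] = 8; t[40] = 19; t[41] = 4; t[42] = 33; t[43] = 2; t[44] = 40; t[45] = 1; t[46] = 20; t[47] = 24.
The sequence repeats with period 46.
(734 - 1) mod 46 = 43, so t[734] = t[44] = 40.

40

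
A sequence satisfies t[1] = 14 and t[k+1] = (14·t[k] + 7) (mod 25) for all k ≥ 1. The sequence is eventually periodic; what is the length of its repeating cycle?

Computing terms: t[1] = 14,  t[2] = 3,  t[3] = 24,  t[4] = 18,  t[5] = 9,  t[6] = 8,  t[7] = 19,  t[8] = 23,  t[9] = 4,  t[10] = 13,  t[11] = 14.
The sequence repeats with period 10.

10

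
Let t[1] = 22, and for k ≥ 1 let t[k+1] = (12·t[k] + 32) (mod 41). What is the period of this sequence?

Computing terms: t[1] = 22, t[2] = 9, t[3] = 17, t[4] = 31, t[5] = 35, t[6] = 1, t[7] = 3, t[8] = 27, t[9] = 28, t[10] = 40, t[11] = 20, t[12] = 26, t[13] = 16, t[14] = 19, t[15] = 14, t[16] = 36, t[17] = 13, t[18] = 24, t[19] = 33, t[20] = 18, t[21] = 2, t[22] = 15, t[23] = 7, t[24] = 34, t[25] = 30, t[26] = 23, t[27] = 21, t[28] = 38, t[29] = 37, t[30] = 25, t[31] = 4, t[32] = 39, t[33] = 8, t[34] = 5, t[35] = 10, t[36] = 29, t[37] = 11, t[38] = 0, t[39] = 32, t[40] = 6, t[41] = 22.
Since t[41] = t[1] = 22, the sequence is periodic with period 40.

40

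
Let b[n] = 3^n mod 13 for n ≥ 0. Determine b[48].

Listing terms: b[0] = 1; b[1] = 3; b[2] = 9; b[3] = 1.
The sequence repeats with period 3.
(48 - 0) mod 3 = 0, so b[48] = b[0] = 1.

1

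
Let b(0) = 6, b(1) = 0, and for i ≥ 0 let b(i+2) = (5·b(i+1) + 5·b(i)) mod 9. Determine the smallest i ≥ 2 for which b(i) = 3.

Listing terms: b(0) = 6,  b(1) = 0,  b(2) = 3,  b(3) = 6,  b(4) = 0.
The sequence repeats with period 3.
The value 3 first appears (with i ≥ 2) at b(2).

2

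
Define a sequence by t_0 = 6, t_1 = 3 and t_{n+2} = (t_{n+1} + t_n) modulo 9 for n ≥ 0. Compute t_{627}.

3

We have t_0 = 6, t_1 = 3, t_2 = 0, t_3 = 3, t_4 = 3, t_5 = 6, t_6 = 0, t_7 = 6, t_8 = 6, t_9 = 3.
The sequence repeats with period 8.
(627 - 0) mod 8 = 3, so t_{627} = t_3 = 3.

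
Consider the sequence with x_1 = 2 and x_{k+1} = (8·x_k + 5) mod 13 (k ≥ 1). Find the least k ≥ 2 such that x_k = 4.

3

We have x_1 = 2,  x_2 = 8,  x_3 = 4,  x_4 = 11,  x_5 = 2.
The sequence repeats with period 4.
The value 4 first appears (with k ≥ 2) at x_3.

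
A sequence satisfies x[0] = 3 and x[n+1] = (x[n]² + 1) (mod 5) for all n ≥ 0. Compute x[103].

x[0] = 3, x[1] = 0, x[2] = 1, x[3] = 2, x[4] = 0.
Since x[4] = x[1] = 0, the sequence is eventually periodic: after a pre-period of length 1 it cycles with period 3.
For n ≥ 1, x[n] depends only on (n - 1) mod 3. (103 - 1) mod 3 = 0, so x[103] = x[1] = 0.

0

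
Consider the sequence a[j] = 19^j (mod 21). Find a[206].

Listing terms: a[0] = 1,  a[1] = 19,  a[2] = 4,  a[3] = 13,  a[4] = 16,  a[5] = 10,  a[6] = 1.
Since a[6] = a[0] = 1, the sequence is periodic with period 6.
So a[206] = a[0 + ((206-0) mod 6)] = a[2] = 4.

4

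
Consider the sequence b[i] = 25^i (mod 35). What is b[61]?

25

We have b[0] = 1; b[1] = 25; b[2] = 30; b[3] = 15; b[4] = 25.
Since b[4] = b[1] = 25, the sequence is eventually periodic: after a pre-period of length 1 it cycles with period 3.
For i ≥ 1, b[i] depends only on (i - 1) mod 3. (61 - 1) mod 3 = 0, so b[61] = b[1] = 25.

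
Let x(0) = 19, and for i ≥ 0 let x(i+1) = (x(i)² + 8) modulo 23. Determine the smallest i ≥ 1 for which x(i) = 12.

6

We have x(0) = 19,  x(1) = 1,  x(2) = 9,  x(3) = 20,  x(4) = 17,  x(5) = 21,  x(6) = 12,  x(7) = 14,  x(8) = 20.
Since x(8) = x(3) = 20, the sequence is eventually periodic: after a pre-period of length 3 it cycles with period 5.
The value 12 first appears (with i ≥ 1) at x(6).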